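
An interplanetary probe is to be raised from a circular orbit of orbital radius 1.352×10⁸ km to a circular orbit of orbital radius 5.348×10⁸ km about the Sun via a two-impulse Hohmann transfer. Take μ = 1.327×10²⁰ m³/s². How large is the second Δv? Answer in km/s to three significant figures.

r₁ = 1.352×10⁸ km = 1.352×10¹¹ m.
r₂ = 5.348×10⁸ km = 5.348×10¹¹ m.
Transfer ellipse a_t = (r₁ + r₂)/2 = 3.350×10¹¹ m.
At r₁: circular v_c1 = √(μ/r₁) = 31330 m/s; transfer-perihelion v_p = √[μ(2/r₁ − 1/a_t)] = 39580 m/s.
At r₂: circular v_c2 = √(μ/r₂) = 15750 m/s; transfer-aphelion v_a = √[μ(2/r₂ − 1/a_t)] = 10010 m/s.
Δv₂ = v_c2 − v_a = 5745 m/s.
= 5.745 km/s.

Δv ≈ 5.75 km/s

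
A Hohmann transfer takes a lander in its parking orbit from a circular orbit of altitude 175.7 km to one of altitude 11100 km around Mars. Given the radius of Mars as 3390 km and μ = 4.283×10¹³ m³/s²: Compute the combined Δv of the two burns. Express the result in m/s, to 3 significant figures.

r₁ = 3390 + 175.7 = 3565.7 km = 3.5657×10⁶ m.
r₂ = 3390 + 11100 = 14490 km = 1.4490×10⁷ m.
Transfer ellipse a_t = (r₁ + r₂)/2 = 9.028×10⁶ m.
At r₁: circular v_c1 = √(μ/r₁) = 3466 m/s; transfer-periapsis v_p = √[μ(2/r₁ − 1/a_t)] = 4391 m/s.
Δv₁ = v_p − v_c1 = 925.0 m/s.
At r₂: circular v_c2 = √(μ/r₂) = 1719 m/s; transfer-apoapsis v_a = √[μ(2/r₂ − 1/a_t)] = 1080 m/s.
Δv₂ = v_c2 − v_a = 638.8 m/s.
Total Δv = Δv₁ + Δv₂ = 1564 m/s.

Δv_total ≈ 1560 m/s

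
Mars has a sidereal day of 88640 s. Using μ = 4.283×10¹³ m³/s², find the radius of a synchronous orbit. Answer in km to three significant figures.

r_sync ≈ 20400 km

A synchronous orbit has period T, so by Kepler's third law a = (μT²/4π²)^(1/3).
μT²/4π² = 4.283×10¹³ × (8.864×10⁴)² / 39.48 = 8.524×10²¹ m³.
a = 2.043×10⁷ m = 20428 km.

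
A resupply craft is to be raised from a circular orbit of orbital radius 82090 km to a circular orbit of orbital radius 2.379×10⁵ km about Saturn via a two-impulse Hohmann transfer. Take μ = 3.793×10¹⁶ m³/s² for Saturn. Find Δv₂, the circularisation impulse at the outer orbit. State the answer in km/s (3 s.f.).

Δv ≈ 3.58 km/s

r₁ = 82090 km = 8.209×10⁷ m.
r₂ = 2.379×10⁵ km = 2.379×10⁸ m.
Transfer ellipse a_t = (r₁ + r₂)/2 = 1.600×10⁸ m.
At r₁: circular v_c1 = √(μ/r₁) = 21500 m/s; transfer-perikrone v_p = √[μ(2/r₁ − 1/a_t)] = 26210 m/s.
At r₂: circular v_c2 = √(μ/r₂) = 12630 m/s; transfer-apokrone v_a = √[μ(2/r₂ − 1/a_t)] = 9045 m/s.
Δv₂ = v_c2 − v_a = 3582 m/s.
= 3.582 km/s.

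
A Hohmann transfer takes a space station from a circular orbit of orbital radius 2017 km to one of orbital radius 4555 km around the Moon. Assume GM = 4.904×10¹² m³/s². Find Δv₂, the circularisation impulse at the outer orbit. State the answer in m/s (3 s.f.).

Δv ≈ 225 m/s

r₁ = 2017 km = 2.017×10⁶ m.
r₂ = 4555 km = 4.555×10⁶ m.
Transfer ellipse a_t = (r₁ + r₂)/2 = 3.286×10⁶ m.
At r₁: circular v_c1 = √(μ/r₁) = 1559 m/s; transfer-perilune v_p = √[μ(2/r₁ − 1/a_t)] = 1836 m/s.
At r₂: circular v_c2 = √(μ/r₂) = 1038 m/s; transfer-apolune v_a = √[μ(2/r₂ − 1/a_t)] = 812.9 m/s.
Δv₂ = v_c2 − v_a = 224.7 m/s.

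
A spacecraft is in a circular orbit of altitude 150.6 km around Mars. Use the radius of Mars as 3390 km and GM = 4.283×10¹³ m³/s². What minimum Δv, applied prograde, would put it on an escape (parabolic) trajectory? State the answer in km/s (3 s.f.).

Δv ≈ 1.44 km/s

r = 3390 + 150.6 = 3540.6 km = 3.5406×10⁶ m.
Circular speed v_c = √(μ/r) = 3478 m/s.
Escape speed v_esc = √(2μ/r) = √2 × v_c = 4919 m/s.
Δv = v_esc − v_c = 1441 m/s = 1.441 km/s.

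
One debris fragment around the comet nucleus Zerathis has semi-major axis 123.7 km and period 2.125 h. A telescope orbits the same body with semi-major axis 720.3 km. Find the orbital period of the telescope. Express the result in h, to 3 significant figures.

Kepler's third law: T² ∝ a³, so T₂ = T₁ (a₂/a₁)^(3/2).
a₂/a₁ = 5.823, (a₂/a₁)^(3/2) = 14.05.
T₂ = 2.125 × 14.05 = 29.86 h.

T₂ ≈ 29.9 h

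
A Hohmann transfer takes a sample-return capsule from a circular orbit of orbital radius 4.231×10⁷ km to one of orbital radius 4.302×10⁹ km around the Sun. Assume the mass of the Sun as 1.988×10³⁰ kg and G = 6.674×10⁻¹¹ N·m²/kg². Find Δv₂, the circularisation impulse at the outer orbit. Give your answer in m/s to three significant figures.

Δv ≈ 4780 m/s

μ = GM = 6.674×10⁻¹¹ × 1.988×10³⁰ = 1.327×10²⁰ m³/s².
r₁ = 4.231×10⁷ km = 4.231×10¹⁰ m.
r₂ = 4.302×10⁹ km = 4.302×10¹² m.
Transfer ellipse a_t = (r₁ + r₂)/2 = 2.172×10¹² m.
At r₁: circular v_c1 = √(μ/r₁) = 56000 m/s; transfer-perihelion v_p = √[μ(2/r₁ − 1/a_t)] = 78810 m/s.
At r₂: circular v_c2 = √(μ/r₂) = 5553 m/s; transfer-aphelion v_a = √[μ(2/r₂ − 1/a_t)] = 775.1 m/s.
Δv₂ = v_c2 − v_a = 4778 m/s.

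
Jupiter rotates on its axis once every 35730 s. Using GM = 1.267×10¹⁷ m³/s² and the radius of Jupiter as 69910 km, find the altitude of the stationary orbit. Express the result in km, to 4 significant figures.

h_sync ≈ 90110 km

A synchronous orbit has period T, so by Kepler's third law a = (μT²/4π²)^(1/3).
μT²/4π² = 1.267×10¹⁷ × (3.573×10⁴)² / 39.48 = 4.097×10²⁴ m³.
a = 1.600×10⁸ m = 1.6002×10⁵ km.
Altitude h = a − R = 1.6002×10⁵ − 69910 = 90105 km.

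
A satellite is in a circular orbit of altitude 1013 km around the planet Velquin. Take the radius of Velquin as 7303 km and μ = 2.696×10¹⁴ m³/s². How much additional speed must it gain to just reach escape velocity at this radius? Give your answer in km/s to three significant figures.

Δv ≈ 2.36 km/s

r = 7303 + 1013 = 8316.0 km = 8.3160×10⁶ m.
Circular speed v_c = √(μ/r) = 5694 m/s.
Escape speed v_esc = √(2μ/r) = √2 × v_c = 8052 m/s.
Δv = v_esc − v_c = 2358 m/s = 2.358 km/s.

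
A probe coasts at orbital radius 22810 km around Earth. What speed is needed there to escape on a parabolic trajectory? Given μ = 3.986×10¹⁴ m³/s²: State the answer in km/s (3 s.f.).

v_esc ≈ 5.91 km/s

r = 22810 km = 2.281×10⁷ m.
Escape speed v_esc = √(2μ/r) = √(2 × 3.986×10¹⁴ / 2.281×10⁷) = √(3.495×10⁷) = 5912 m/s.
= 5.912 km/s.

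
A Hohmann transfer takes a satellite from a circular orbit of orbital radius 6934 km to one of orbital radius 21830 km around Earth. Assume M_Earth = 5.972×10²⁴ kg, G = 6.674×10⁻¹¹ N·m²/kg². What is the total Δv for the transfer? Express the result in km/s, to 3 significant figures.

μ = GM = 6.674×10⁻¹¹ × 5.972×10²⁴ = 3.986×10¹⁴ m³/s².
r₁ = 6934 km = 6.934×10⁶ m.
r₂ = 21830 km = 2.183×10⁷ m.
Transfer ellipse a_t = (r₁ + r₂)/2 = 1.438×10⁷ m.
At r₁: circular v_c1 = √(μ/r₁) = 7582 m/s; transfer-perigee v_p = √[μ(2/r₁ − 1/a_t)] = 9341 m/s.
Δv₁ = v_p − v_c1 = 1759 m/s.
At r₂: circular v_c2 = √(μ/r₂) = 4273 m/s; transfer-apogee v_a = √[μ(2/r₂ − 1/a_t)] = 2967 m/s.
Δv₂ = v_c2 − v_a = 1306 m/s.
Total Δv = Δv₁ + Δv₂ = 3065 m/s = 3.065 km/s.

Δv_total ≈ 3.07 km/s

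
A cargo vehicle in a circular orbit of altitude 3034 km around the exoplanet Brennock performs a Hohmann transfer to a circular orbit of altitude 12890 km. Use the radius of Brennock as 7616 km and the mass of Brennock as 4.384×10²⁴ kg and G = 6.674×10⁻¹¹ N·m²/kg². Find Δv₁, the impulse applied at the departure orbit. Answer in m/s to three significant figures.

Δv ≈ 772 m/s

μ = GM = 6.674×10⁻¹¹ × 4.384×10²⁴ = 2.926×10¹⁴ m³/s².
r₁ = 7616 + 3034 = 10650 km = 1.0650×10⁷ m.
r₂ = 7616 + 12890 = 20506 km = 2.0506×10⁷ m.
Transfer ellipse a_t = (r₁ + r₂)/2 = 1.558×10⁷ m.
At r₁: circular v_c1 = √(μ/r₁) = 5241 m/s; transfer-periapsis v_p = √[μ(2/r₁ − 1/a_t)] = 6014 m/s.
Δv₁ = v_p − v_c1 = 772.2 m/s.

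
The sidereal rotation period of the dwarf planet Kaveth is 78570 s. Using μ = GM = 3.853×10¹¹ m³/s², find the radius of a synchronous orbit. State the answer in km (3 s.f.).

r_sync ≈ 3920 km

A synchronous orbit has period T, so by Kepler's third law a = (μT²/4π²)^(1/3).
μT²/4π² = 3.853×10¹¹ × (7.857×10⁴)² / 39.48 = 6.025×10¹⁹ m³.
a = 3.920×10⁶ m = 3920.3 km.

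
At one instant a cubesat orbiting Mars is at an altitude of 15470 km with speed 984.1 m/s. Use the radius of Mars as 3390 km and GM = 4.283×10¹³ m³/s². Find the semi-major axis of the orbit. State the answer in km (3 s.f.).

r = 3390 + 15470 = 18860 km = 1.886×10⁷ m.
Specific orbital energy ε = v²/2 − μ/r = (984.1)²/2 − 4.283×10¹³/1.886×10⁷ = -1.787×10⁶ J/kg.
Since ε = −μ/(2a), a = −μ/(2ε) = 1.199×10⁷ m = 11986 km.

a ≈ 12000 km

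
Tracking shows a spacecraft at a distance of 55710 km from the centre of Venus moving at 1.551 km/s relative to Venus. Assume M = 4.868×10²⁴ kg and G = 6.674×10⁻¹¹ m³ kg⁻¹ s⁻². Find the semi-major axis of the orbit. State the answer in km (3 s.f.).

a ≈ 35100 km

μ = GM = 6.674×10⁻¹¹ × 4.868×10²⁴ = 3.249×10¹⁴ m³/s².
r = 5.571×10⁷ m.
Specific orbital energy ε = v²/2 − μ/r = (1551)²/2 − 3.249×10¹⁴/5.571×10⁷ = -4.629×10⁶ J/kg.
Since ε = −μ/(2a), a = −μ/(2ε) = 3.509×10⁷ m = 35093 km.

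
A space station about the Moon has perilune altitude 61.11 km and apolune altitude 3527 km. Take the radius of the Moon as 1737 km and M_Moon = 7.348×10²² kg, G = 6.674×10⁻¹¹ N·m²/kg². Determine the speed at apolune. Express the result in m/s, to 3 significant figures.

μ = GM = 6.674×10⁻¹¹ × 7.348×10²² = 4.904×10¹² m³/s².
r_p = 1737 + 61.11 = 1798.1 km = 1.7981×10⁶ m.
r_a = 1737 + 3527 = 5264.0 km = 5.2640×10⁶ m.
Semi-major axis a = (r_p + r_a)/2 = 3531.1 km = 3.531×10⁶ m.
Vis-viva: v² = μ(2/r − 1/a) = 4.904×10¹² × (3.799×10⁻⁷ − 2.832×10⁻⁷) = 4.744×10⁵ m²/s².
v = 688.8 m/s.

v ≈ 689 m/s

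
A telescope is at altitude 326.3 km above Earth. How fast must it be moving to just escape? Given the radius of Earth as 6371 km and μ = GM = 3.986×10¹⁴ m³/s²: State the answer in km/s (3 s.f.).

r = 6371 + 326.3 = 6697.3 km = 6.6973×10⁶ m.
Escape speed v_esc = √(2μ/r) = √(2 × 3.986×10¹⁴ / 6.697×10⁶) = √(1.190×10⁸) = 10910 m/s.
= 10.91 km/s.

v_esc ≈ 10.9 km/s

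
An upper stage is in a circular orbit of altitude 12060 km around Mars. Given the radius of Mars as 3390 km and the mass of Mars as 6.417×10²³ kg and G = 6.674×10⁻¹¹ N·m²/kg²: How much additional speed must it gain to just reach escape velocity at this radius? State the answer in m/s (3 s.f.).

Δv ≈ 690 m/s

μ = GM = 6.674×10⁻¹¹ × 6.417×10²³ = 4.283×10¹³ m³/s².
r = 3390 + 12060 = 15450 km = 1.5450×10⁷ m.
Circular speed v_c = √(μ/r) = 1665 m/s.
Escape speed v_esc = √(2μ/r) = √2 × v_c = 2355 m/s.
Δv = v_esc − v_c = 689.6 m/s.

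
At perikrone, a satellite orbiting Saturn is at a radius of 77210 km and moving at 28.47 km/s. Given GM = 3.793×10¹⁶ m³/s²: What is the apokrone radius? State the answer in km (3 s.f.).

r_p = 7.721×10⁷ m.
Specific energy ε = v²/2 − μ/r = -8.599×10⁷ J/kg, so a = −μ/(2ε) = 2.206×10⁸ m.
The apsides satisfy r_p + r_a = 2a, so the apokrone radius is 2a − r_p = 3.639×10⁸ m = 3.6390×10⁵ km.

apokrone radius ≈ 3.64×10⁵ km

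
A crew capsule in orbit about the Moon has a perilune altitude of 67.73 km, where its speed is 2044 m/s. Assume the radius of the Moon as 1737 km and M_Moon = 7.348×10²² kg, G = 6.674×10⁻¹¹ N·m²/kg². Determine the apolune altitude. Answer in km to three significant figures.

μ = GM = 6.674×10⁻¹¹ × 7.348×10²² = 4.904×10¹² m³/s².
r_p = 1737 + 67.73 = 1804.7 km = 1.805×10⁶ m.
Specific energy ε = v²/2 − μ/r = -6.284×10⁵ J/kg, so a = −μ/(2ε) = 3.902×10⁶ m.
The apsides satisfy r_p + r_a = 2a, so the apolune radius is 2a − r_p = 6.000×10⁶ m = 5999.7 km.
Apolune altitude = 5999.7 − 1737 = 4262.7 km.

apolune altitude ≈ 4260 km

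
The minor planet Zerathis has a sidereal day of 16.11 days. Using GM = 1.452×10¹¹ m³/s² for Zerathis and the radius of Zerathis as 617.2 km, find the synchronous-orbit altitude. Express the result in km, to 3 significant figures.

T = 16.11 days = 1.392×10⁶ s.
A synchronous orbit has period T, so by Kepler's third law a = (μT²/4π²)^(1/3).
μT²/4π² = 1.452×10¹¹ × (1.392×10⁶)² / 39.48 = 7.126×10²¹ m³.
a = 1.924×10⁷ m = 19243 km.
Altitude h = a − R = 19243 − 617.2 = 18626 km.

h_sync ≈ 18600 km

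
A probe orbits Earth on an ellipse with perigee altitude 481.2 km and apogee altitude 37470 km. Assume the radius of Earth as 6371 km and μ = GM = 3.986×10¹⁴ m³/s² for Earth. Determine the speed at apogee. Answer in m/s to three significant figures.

r_p = 6371 + 481.2 = 6852.2 km = 6.8522×10⁶ m.
r_a = 6371 + 37470 = 43841 km = 4.3841×10⁷ m.
Semi-major axis a = (r_p + r_a)/2 = 25347 km = 2.535×10⁷ m.
Vis-viva: v² = μ(2/r − 1/a) = 3.986×10¹⁴ × (4.562×10⁻⁸ − 3.945×10⁻⁸) = 2.458×10⁶ m²/s².
v = 1568 m/s.

v ≈ 1570 m/s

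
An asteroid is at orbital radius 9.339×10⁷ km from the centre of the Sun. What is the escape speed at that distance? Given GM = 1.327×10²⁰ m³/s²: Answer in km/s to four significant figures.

v_esc ≈ 53.31 km/s

r = 9.339×10⁷ km = 9.339×10¹⁰ m.
Escape speed v_esc = √(2μ/r) = √(2 × 1.327×10²⁰ / 9.339×10¹⁰) = √(2.842×10⁹) = 53310 m/s.
= 53.31 km/s.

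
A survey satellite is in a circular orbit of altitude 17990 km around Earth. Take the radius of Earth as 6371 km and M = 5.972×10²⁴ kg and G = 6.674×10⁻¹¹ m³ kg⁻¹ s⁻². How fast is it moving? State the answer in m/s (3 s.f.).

μ = GM = 6.674×10⁻¹¹ × 5.972×10²⁴ = 3.986×10¹⁴ m³/s².
r = 6371 + 17990 = 24361 km = 2.4361×10⁷ m.
For a circular orbit v = √(μ/r) = √(3.986×10¹⁴ / 2.436×10⁷) = √(1.636×10⁷) = 4045 m/s.

v ≈ 4040 m/s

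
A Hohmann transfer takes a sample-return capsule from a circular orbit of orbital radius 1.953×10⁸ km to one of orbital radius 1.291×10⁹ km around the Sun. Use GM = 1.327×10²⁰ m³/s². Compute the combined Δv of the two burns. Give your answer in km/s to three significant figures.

r₁ = 1.953×10⁸ km = 1.953×10¹¹ m.
r₂ = 1.291×10⁹ km = 1.291×10¹² m.
Transfer ellipse a_t = (r₁ + r₂)/2 = 7.432×10¹¹ m.
At r₁: circular v_c1 = √(μ/r₁) = 26070 m/s; transfer-perihelion v_p = √[μ(2/r₁ − 1/a_t)] = 34360 m/s.
Δv₁ = v_p − v_c1 = 8290 m/s.
At r₂: circular v_c2 = √(μ/r₂) = 10140 m/s; transfer-aphelion v_a = √[μ(2/r₂ − 1/a_t)] = 5197 m/s.
Δv₂ = v_c2 − v_a = 4941 m/s.
Total Δv = Δv₁ + Δv₂ = 13230 m/s = 13.23 km/s.

Δv_total ≈ 13.2 km/s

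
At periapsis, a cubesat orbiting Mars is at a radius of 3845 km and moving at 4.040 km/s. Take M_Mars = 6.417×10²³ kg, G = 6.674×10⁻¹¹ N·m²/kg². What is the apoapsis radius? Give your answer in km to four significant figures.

apoapsis radius ≈ 10540 km

μ = GM = 6.674×10⁻¹¹ × 6.417×10²³ = 4.283×10¹³ m³/s².
r_p = 3.845×10⁶ m.
Specific energy ε = v²/2 − μ/r = -2.978×10⁶ J/kg, so a = −μ/(2ε) = 7.192×10⁶ m.
The apsides satisfy r_p + r_a = 2a, so the apoapsis radius is 2a − r_p = 1.054×10⁷ m = 10538 km.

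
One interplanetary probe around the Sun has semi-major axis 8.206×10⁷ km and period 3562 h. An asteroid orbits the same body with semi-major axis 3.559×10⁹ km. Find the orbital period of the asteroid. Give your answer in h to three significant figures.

Kepler's third law: T² ∝ a³, so T₂ = T₁ (a₂/a₁)^(3/2).
a₂/a₁ = 43.37, (a₂/a₁)^(3/2) = 285.6.
T₂ = 3562 × 285.6 = 1.017×10⁶ h.

T₂ ≈ 1.02×10⁶ h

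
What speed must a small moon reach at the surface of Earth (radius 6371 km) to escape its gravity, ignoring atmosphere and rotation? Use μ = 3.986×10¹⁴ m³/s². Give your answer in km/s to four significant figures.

r = R = 6.371×10⁶ m.
Escape speed v_esc = √(2μ/r) = √(2 × 3.986×10¹⁴ / 6.371×10⁶) = √(1.251×10⁸) = 11190 m/s.
= 11.19 km/s.

v_esc ≈ 11.19 km/s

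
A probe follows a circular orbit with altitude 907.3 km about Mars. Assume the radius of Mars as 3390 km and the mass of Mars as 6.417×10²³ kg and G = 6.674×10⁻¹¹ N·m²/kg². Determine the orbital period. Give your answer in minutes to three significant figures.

T ≈ 143 minutes

μ = GM = 6.674×10⁻¹¹ × 6.417×10²³ = 4.283×10¹³ m³/s².
r = 3390 + 907.3 = 4297.3 km = 4.2973×10⁶ m.
Kepler's third law: T = 2π√(r³/μ) = 2π√((4.297×10⁶)³ / 4.283×10¹³).
r³/μ = 1.853×10⁶ s², so T = 2π × 1.361×10³ = 8.553×10³ s.
Converting: 8.553×10³ s ÷ 60.00 = 142.5 minutes.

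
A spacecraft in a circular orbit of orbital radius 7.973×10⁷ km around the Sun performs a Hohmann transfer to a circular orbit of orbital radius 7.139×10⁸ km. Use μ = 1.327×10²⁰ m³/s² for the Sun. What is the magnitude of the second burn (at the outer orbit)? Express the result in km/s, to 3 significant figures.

Δv ≈ 7.52 km/s

r₁ = 7.973×10⁷ km = 7.973×10¹⁰ m.
r₂ = 7.139×10⁸ km = 7.139×10¹¹ m.
Transfer ellipse a_t = (r₁ + r₂)/2 = 3.968×10¹¹ m.
At r₁: circular v_c1 = √(μ/r₁) = 40800 m/s; transfer-perihelion v_p = √[μ(2/r₁ − 1/a_t)] = 54720 m/s.
At r₂: circular v_c2 = √(μ/r₂) = 13630 m/s; transfer-aphelion v_a = √[μ(2/r₂ − 1/a_t)] = 6111 m/s.
Δv₂ = v_c2 − v_a = 7522 m/s.
= 7.522 km/s.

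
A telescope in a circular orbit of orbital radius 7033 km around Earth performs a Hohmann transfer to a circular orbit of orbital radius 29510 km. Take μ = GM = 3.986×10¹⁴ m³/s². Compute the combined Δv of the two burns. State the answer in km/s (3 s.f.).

Δv_total ≈ 3.43 km/s

r₁ = 7033 km = 7.033×10⁶ m.
r₂ = 29510 km = 2.951×10⁷ m.
Transfer ellipse a_t = (r₁ + r₂)/2 = 1.827×10⁷ m.
At r₁: circular v_c1 = √(μ/r₁) = 7528 m/s; transfer-perigee v_p = √[μ(2/r₁ − 1/a_t)] = 9567 m/s.
Δv₁ = v_p − v_c1 = 2039 m/s.
At r₂: circular v_c2 = √(μ/r₂) = 3675 m/s; transfer-apogee v_a = √[μ(2/r₂ − 1/a_t)] = 2280 m/s.
Δv₂ = v_c2 − v_a = 1395 m/s.
Total Δv = Δv₁ + Δv₂ = 3434 m/s = 3.434 km/s.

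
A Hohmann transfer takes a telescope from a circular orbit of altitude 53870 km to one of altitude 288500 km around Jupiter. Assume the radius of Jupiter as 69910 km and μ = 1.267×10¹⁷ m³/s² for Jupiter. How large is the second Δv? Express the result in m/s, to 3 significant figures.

Δv ≈ 5330 m/s

r₁ = 69910 + 53870 = 123780 km = 1.2378×10⁸ m.
r₂ = 69910 + 288500 = 358410 km = 3.5841×10⁸ m.
Transfer ellipse a_t = (r₁ + r₂)/2 = 2.411×10⁸ m.
At r₁: circular v_c1 = √(μ/r₁) = 31990 m/s; transfer-perijove v_p = √[μ(2/r₁ − 1/a_t)] = 39010 m/s.
At r₂: circular v_c2 = √(μ/r₂) = 18800 m/s; transfer-apojove v_a = √[μ(2/r₂ − 1/a_t)] = 13470 m/s.
Δv₂ = v_c2 − v_a = 5330 m/s.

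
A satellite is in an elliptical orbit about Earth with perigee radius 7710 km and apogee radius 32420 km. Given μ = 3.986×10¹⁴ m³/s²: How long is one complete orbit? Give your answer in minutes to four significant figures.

T ≈ 471.4 minutes

Semi-major axis a = (r_p + r_a)/2 = (7710.0 + 32420)/2 = 20065 km = 2.006×10⁷ m.
By Kepler's third law T = 2π√(a³/μ) = 2π × 4.502×10³ = 2.829×10⁴ s.
= 471.4 minutes.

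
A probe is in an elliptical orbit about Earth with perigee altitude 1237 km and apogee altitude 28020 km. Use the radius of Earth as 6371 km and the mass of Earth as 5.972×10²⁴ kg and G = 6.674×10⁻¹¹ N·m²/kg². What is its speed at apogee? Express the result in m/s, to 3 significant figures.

μ = GM = 6.674×10⁻¹¹ × 5.972×10²⁴ = 3.986×10¹⁴ m³/s².
r_p = 6371 + 1237 = 7608.0 km = 7.6080×10⁶ m.
r_a = 6371 + 28020 = 34391 km = 3.4391×10⁷ m.
Semi-major axis a = (r_p + r_a)/2 = 21000 km = 2.100×10⁷ m.
Vis-viva: v² = μ(2/r − 1/a) = 3.986×10¹⁴ × (5.815×10⁻⁸ − 4.762×10⁻⁸) = 4.199×10⁶ m²/s².
v = 2049 m/s.

v ≈ 2050 m/s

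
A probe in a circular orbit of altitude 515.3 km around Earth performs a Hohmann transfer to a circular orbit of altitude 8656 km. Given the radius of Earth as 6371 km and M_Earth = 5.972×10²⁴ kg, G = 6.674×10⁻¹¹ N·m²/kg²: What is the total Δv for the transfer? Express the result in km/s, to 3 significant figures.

μ = GM = 6.674×10⁻¹¹ × 5.972×10²⁴ = 3.986×10¹⁴ m³/s².
r₁ = 6371 + 515.3 = 6886.3 km = 6.8863×10⁶ m.
r₂ = 6371 + 8656 = 15027 km = 1.5027×10⁷ m.
Transfer ellipse a_t = (r₁ + r₂)/2 = 1.096×10⁷ m.
At r₁: circular v_c1 = √(μ/r₁) = 7608 m/s; transfer-perigee v_p = √[μ(2/r₁ − 1/a_t)] = 8910 m/s.
Δv₁ = v_p − v_c1 = 1302 m/s.
At r₂: circular v_c2 = √(μ/r₂) = 5150 m/s; transfer-apogee v_a = √[μ(2/r₂ − 1/a_t)] = 4083 m/s.
Δv₂ = v_c2 − v_a = 1067 m/s.
Total Δv = Δv₁ + Δv₂ = 2369 m/s = 2.369 km/s.

Δv_total ≈ 2.37 km/s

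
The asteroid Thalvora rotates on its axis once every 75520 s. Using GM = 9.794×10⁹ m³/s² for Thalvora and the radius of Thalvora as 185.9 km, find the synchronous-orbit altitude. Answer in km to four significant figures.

A synchronous orbit has period T, so by Kepler's third law a = (μT²/4π²)^(1/3).
μT²/4π² = 9.794×10⁹ × (7.552×10⁴)² / 39.48 = 1.415×10¹⁸ m³.
a = 1.123×10⁶ m = 1122.6 km.
Altitude h = a − R = 1122.6 − 185.9 = 936.74 km.

h_sync ≈ 936.7 km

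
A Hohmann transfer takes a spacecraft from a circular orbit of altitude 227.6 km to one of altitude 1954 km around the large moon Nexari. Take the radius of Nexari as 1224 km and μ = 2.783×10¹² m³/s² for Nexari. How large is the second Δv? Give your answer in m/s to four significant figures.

r₁ = 1224 + 227.6 = 1451.6 km = 1.4516×10⁶ m.
r₂ = 1224 + 1954 = 3178.0 km = 3.1780×10⁶ m.
Transfer ellipse a_t = (r₁ + r₂)/2 = 2.315×10⁶ m.
At r₁: circular v_c1 = √(μ/r₁) = 1385 m/s; transfer-periapsis v_p = √[μ(2/r₁ − 1/a_t)] = 1622 m/s.
At r₂: circular v_c2 = √(μ/r₂) = 935.8 m/s; transfer-apoapsis v_a = √[μ(2/r₂ − 1/a_t)] = 741.0 m/s.
Δv₂ = v_c2 − v_a = 194.7 m/s.

Δv ≈ 194.7 m/s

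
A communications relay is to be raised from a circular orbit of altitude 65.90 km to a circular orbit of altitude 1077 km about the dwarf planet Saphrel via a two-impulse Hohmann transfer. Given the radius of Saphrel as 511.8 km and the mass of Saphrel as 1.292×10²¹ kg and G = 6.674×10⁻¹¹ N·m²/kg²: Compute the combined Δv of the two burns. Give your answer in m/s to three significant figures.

μ = GM = 6.674×10⁻¹¹ × 1.292×10²¹ = 8.623×10¹⁰ m³/s².
r₁ = 511.8 + 65.90 = 577.70 km = 5.7770×10⁵ m.
r₂ = 511.8 + 1077 = 1588.8 km = 1.5888×10⁶ m.
Transfer ellipse a_t = (r₁ + r₂)/2 = 1.083×10⁶ m.
At r₁: circular v_c1 = √(μ/r₁) = 386.3 m/s; transfer-periapsis v_p = √[μ(2/r₁ − 1/a_t)] = 467.9 m/s.
Δv₁ = v_p − v_c1 = 81.55 m/s.
At r₂: circular v_c2 = √(μ/r₂) = 233.0 m/s; transfer-apoapsis v_a = √[μ(2/r₂ − 1/a_t)] = 170.1 m/s.
Δv₂ = v_c2 − v_a = 62.84 m/s.
Total Δv = Δv₁ + Δv₂ = 144.4 m/s.

Δv_total ≈ 144 m/s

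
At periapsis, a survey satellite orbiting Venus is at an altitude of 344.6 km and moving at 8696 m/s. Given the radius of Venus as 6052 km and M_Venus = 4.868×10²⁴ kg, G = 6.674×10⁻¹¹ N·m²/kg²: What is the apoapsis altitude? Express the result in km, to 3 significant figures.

μ = GM = 6.674×10⁻¹¹ × 4.868×10²⁴ = 3.249×10¹⁴ m³/s².
r_p = 6052 + 344.6 = 6396.6 km = 6.397×10⁶ m.
Specific energy ε = v²/2 − μ/r = -1.298×10⁷ J/kg, so a = −μ/(2ε) = 1.251×10⁷ m.
The apsides satisfy r_p + r_a = 2a, so the apoapsis radius is 2a − r_p = 1.863×10⁷ m = 18632 km.
Apoapsis altitude = 18632 − 6052 = 12580 km.

apoapsis altitude ≈ 12600 km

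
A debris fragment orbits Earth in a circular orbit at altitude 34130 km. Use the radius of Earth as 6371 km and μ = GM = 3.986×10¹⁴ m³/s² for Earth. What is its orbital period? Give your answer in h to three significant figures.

r = 6371 + 34130 = 40501 km = 4.0501×10⁷ m.
Kepler's third law: T = 2π√(r³/μ) = 2π√((4.050×10⁷)³ / 3.986×10¹⁴).
r³/μ = 1.667×10⁸ s², so T = 2π × 1.291×10⁴ = 8.112×10⁴ s.
Converting: 8.112×10⁴ s ÷ 3600 = 22.53 h.

T ≈ 22.5 h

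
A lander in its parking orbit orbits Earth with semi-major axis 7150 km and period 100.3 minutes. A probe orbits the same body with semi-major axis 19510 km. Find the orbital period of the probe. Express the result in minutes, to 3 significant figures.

T₂ ≈ 452 minutes

Kepler's third law: T² ∝ a³, so T₂ = T₁ (a₂/a₁)^(3/2).
a₂/a₁ = 2.729, (a₂/a₁)^(3/2) = 4.507.
T₂ = 100.3 × 4.507 = 452.1 minutes.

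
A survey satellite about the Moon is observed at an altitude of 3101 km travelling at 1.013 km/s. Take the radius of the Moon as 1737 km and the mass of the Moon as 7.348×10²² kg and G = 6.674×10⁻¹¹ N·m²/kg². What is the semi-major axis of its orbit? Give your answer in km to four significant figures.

μ = GM = 6.674×10⁻¹¹ × 7.348×10²² = 4.904×10¹² m³/s².
r = 1737 + 3101 = 4838.0 km = 4.838×10⁶ m.
Vis-viva rearranged: 1/a = 2/r − v²/μ = 4.134×10⁻⁷ − 2.092×10⁻⁷ = 2.041×10⁻⁷ m⁻¹.
a = 4.898×10⁶ m = 4898.5 km.

a ≈ 4898 km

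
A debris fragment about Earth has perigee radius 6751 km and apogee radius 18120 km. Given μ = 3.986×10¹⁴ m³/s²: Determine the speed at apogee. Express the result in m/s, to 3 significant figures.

Semi-major axis a = (r_p + r_a)/2 = 12436 km = 1.244×10⁷ m.
Vis-viva: v² = μ(2/r − 1/a) = 3.986×10¹⁴ × (1.104×10⁻⁷ − 8.041×10⁻⁸) = 1.194×10⁷ m²/s².
v = 3456 m/s.

v ≈ 3460 m/s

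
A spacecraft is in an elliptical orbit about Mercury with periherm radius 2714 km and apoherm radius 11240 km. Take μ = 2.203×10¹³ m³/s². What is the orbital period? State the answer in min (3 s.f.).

Semi-major axis a = (r_p + r_a)/2 = (2714.0 + 11240)/2 = 6977.0 km = 6.977×10⁶ m.
By Kepler's third law T = 2π√(a³/μ) = 2π × 3.926×10³ = 2.467×10⁴ s.
= 411.2 min.

T ≈ 411 min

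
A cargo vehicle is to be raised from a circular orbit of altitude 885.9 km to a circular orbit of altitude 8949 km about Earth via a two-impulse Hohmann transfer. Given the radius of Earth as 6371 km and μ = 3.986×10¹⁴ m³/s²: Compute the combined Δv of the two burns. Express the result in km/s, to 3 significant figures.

Δv_total ≈ 2.23 km/s

r₁ = 6371 + 885.9 = 7256.9 km = 7.2569×10⁶ m.
r₂ = 6371 + 8949 = 15320 km = 1.5320×10⁷ m.
Transfer ellipse a_t = (r₁ + r₂)/2 = 1.129×10⁷ m.
At r₁: circular v_c1 = √(μ/r₁) = 7411 m/s; transfer-perigee v_p = √[μ(2/r₁ − 1/a_t)] = 8634 m/s.
Δv₁ = v_p − v_c1 = 1223 m/s.
At r₂: circular v_c2 = √(μ/r₂) = 5101 m/s; transfer-apogee v_a = √[μ(2/r₂ − 1/a_t)] = 4090 m/s.
Δv₂ = v_c2 − v_a = 1011 m/s.
Total Δv = Δv₁ + Δv₂ = 2234 m/s = 2.234 km/s.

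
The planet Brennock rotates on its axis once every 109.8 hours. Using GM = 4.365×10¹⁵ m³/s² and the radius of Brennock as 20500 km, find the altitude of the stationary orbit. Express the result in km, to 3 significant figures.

h_sync ≈ 2.38×10⁵ km

T = 109.8 hours = 3.953×10⁵ s.
A synchronous orbit has period T, so by Kepler's third law a = (μT²/4π²)^(1/3).
μT²/4π² = 4.365×10¹⁵ × (3.953×10⁵)² / 39.48 = 1.728×10²⁵ m³.
a = 2.585×10⁸ m = 2.5851×10⁵ km.
Altitude h = a − R = 2.5851×10⁵ − 20500 = 2.3801×10⁵ km.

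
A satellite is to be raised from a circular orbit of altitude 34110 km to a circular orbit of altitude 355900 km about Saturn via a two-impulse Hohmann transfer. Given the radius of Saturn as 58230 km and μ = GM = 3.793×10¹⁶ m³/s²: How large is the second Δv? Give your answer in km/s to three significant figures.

r₁ = 58230 + 34110 = 92340 km = 9.2340×10⁷ m.
r₂ = 58230 + 355900 = 414130 km = 4.1413×10⁸ m.
Transfer ellipse a_t = (r₁ + r₂)/2 = 2.532×10⁸ m.
At r₁: circular v_c1 = √(μ/r₁) = 20270 m/s; transfer-perikrone v_p = √[μ(2/r₁ − 1/a_t)] = 25920 m/s.
At r₂: circular v_c2 = √(μ/r₂) = 9570 m/s; transfer-apokrone v_a = √[μ(2/r₂ − 1/a_t)] = 5779 m/s.
Δv₂ = v_c2 − v_a = 3791 m/s.
= 3.791 km/s.

Δv ≈ 3.79 km/s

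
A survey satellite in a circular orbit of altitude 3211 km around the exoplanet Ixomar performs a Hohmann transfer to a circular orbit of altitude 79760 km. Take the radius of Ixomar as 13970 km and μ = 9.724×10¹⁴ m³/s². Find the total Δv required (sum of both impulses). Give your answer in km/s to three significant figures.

Δv_total ≈ 3.69 km/s

r₁ = 13970 + 3211 = 17181 km = 1.7181×10⁷ m.
r₂ = 13970 + 79760 = 93730 km = 9.3730×10⁷ m.
Transfer ellipse a_t = (r₁ + r₂)/2 = 5.546×10⁷ m.
At r₁: circular v_c1 = √(μ/r₁) = 7523 m/s; transfer-periapsis v_p = √[μ(2/r₁ − 1/a_t)] = 9781 m/s.
Δv₁ = v_p − v_c1 = 2257 m/s.
At r₂: circular v_c2 = √(μ/r₂) = 3221 m/s; transfer-apoapsis v_a = √[μ(2/r₂ − 1/a_t)] = 1793 m/s.
Δv₂ = v_c2 − v_a = 1428 m/s.
Total Δv = Δv₁ + Δv₂ = 3686 m/s = 3.686 km/s.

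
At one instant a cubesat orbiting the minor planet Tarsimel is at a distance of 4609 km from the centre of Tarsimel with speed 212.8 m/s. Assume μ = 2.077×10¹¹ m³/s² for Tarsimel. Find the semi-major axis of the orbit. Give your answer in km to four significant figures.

r = 4.609×10⁶ m.
Vis-viva rearranged: 1/a = 2/r − v²/μ = 4.339×10⁻⁷ − 2.180×10⁻⁷ = 2.159×10⁻⁷ m⁻¹.
a = 4.632×10⁶ m = 4631.6 km.

a ≈ 4632 km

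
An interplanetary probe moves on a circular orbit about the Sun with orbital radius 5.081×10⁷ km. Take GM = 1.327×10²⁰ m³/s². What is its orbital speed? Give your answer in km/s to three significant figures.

r = 5.081×10⁷ km = 5.081×10¹⁰ m.
For a circular orbit v = √(μ/r) = √(1.327×10²⁰ / 5.081×10¹⁰) = √(2.612×10⁹) = 51100 m/s.
That is 51.10 km/s.

v ≈ 51.1 km/s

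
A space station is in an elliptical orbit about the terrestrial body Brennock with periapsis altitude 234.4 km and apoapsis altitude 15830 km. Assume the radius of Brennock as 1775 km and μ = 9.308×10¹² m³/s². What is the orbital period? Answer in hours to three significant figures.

T ≈ 17.6 hours

r_p = 1775 + 234.4 = 2009.4 km = 2.0094×10⁶ m.
r_a = 1775 + 15830 = 17605 km = 1.7605×10⁷ m.
Semi-major axis a = (r_p + r_a)/2 = (2009.4 + 17605)/2 = 9807.2 km = 9.807×10⁶ m.
By Kepler's third law T = 2π√(a³/μ) = 2π × 1.007×10⁴ = 6.325×10⁴ s.
= 17.57 hours.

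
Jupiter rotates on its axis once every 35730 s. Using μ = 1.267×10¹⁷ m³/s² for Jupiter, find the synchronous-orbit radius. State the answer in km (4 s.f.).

A synchronous orbit has period T, so by Kepler's third law a = (μT²/4π²)^(1/3).
μT²/4π² = 1.267×10¹⁷ × (3.573×10⁴)² / 39.48 = 4.097×10²⁴ m³.
a = 1.600×10⁸ m = 1.6002×10⁵ km.

r_sync ≈ 1.600×10⁵ km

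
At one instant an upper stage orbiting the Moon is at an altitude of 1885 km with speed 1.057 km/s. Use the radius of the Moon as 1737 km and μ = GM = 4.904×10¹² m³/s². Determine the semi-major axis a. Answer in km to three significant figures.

r = 1737 + 1885 = 3622.0 km = 3.622×10⁶ m.
Specific orbital energy ε = v²/2 − μ/r = (1057)²/2 − 4.904×10¹²/3.622×10⁶ = -7.953×10⁵ J/kg.
Since ε = −μ/(2a), a = −μ/(2ε) = 3.083×10⁶ m = 3083.0 km.

a ≈ 3080 km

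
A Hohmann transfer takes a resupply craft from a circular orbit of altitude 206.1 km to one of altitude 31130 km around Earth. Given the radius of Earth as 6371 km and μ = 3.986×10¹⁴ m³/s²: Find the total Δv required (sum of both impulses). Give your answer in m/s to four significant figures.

Δv_total ≈ 3849 m/s

r₁ = 6371 + 206.1 = 6577.1 km = 6.5771×10⁶ m.
r₂ = 6371 + 31130 = 37501 km = 3.7501×10⁷ m.
Transfer ellipse a_t = (r₁ + r₂)/2 = 2.204×10⁷ m.
At r₁: circular v_c1 = √(μ/r₁) = 7785 m/s; transfer-perigee v_p = √[μ(2/r₁ − 1/a_t)] = 10150 m/s.
Δv₁ = v_p − v_c1 = 2370 m/s.
At r₂: circular v_c2 = √(μ/r₂) = 3260 m/s; transfer-apogee v_a = √[μ(2/r₂ − 1/a_t)] = 1781 m/s.
Δv₂ = v_c2 − v_a = 1479 m/s.
Total Δv = Δv₁ + Δv₂ = 3849 m/s.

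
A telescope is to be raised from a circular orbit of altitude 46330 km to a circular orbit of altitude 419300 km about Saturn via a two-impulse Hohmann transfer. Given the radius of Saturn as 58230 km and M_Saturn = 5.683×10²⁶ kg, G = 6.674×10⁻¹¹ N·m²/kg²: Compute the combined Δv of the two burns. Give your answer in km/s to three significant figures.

Δv_total ≈ 8.92 km/s

μ = GM = 6.674×10⁻¹¹ × 5.683×10²⁶ = 3.793×10¹⁶ m³/s².
r₁ = 58230 + 46330 = 104560 km = 1.0456×10⁸ m.
r₂ = 58230 + 419300 = 477530 km = 4.7753×10⁸ m.
Transfer ellipse a_t = (r₁ + r₂)/2 = 2.910×10⁸ m.
At r₁: circular v_c1 = √(μ/r₁) = 19050 m/s; transfer-perikrone v_p = √[μ(2/r₁ − 1/a_t)] = 24400 m/s.
Δv₁ = v_p − v_c1 = 5350 m/s.
At r₂: circular v_c2 = √(μ/r₂) = 8912 m/s; transfer-apokrone v_a = √[μ(2/r₂ − 1/a_t)] = 5342 m/s.
Δv₂ = v_c2 − v_a = 3570 m/s.
Total Δv = Δv₁ + Δv₂ = 8921 m/s = 8.921 km/s.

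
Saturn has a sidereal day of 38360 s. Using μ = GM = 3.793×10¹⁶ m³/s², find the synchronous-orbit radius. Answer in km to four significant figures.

A synchronous orbit has period T, so by Kepler's third law a = (μT²/4π²)^(1/3).
μT²/4π² = 3.793×10¹⁶ × (3.836×10⁴)² / 39.48 = 1.414×10²⁴ m³.
a = 1.122×10⁸ m = 1.1223×10⁵ km.

r_sync ≈ 1.122×10⁵ km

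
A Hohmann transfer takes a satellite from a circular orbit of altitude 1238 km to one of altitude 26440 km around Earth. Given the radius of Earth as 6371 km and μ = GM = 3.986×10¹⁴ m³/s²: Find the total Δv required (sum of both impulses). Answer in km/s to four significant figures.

r₁ = 6371 + 1238 = 7609.0 km = 7.6090×10⁶ m.
r₂ = 6371 + 26440 = 32811 km = 3.2811×10⁷ m.
Transfer ellipse a_t = (r₁ + r₂)/2 = 2.021×10⁷ m.
At r₁: circular v_c1 = √(μ/r₁) = 7238 m/s; transfer-perigee v_p = √[μ(2/r₁ − 1/a_t)] = 9222 m/s.
Δv₁ = v_p − v_c1 = 1984 m/s.
At r₂: circular v_c2 = √(μ/r₂) = 3485 m/s; transfer-apogee v_a = √[μ(2/r₂ − 1/a_t)] = 2139 m/s.
Δv₂ = v_c2 − v_a = 1347 m/s.
Total Δv = Δv₁ + Δv₂ = 3331 m/s = 3.331 km/s.

Δv_total ≈ 3.331 km/s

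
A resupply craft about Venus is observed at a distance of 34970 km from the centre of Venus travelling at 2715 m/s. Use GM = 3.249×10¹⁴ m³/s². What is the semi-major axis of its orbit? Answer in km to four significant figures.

r = 3.497×10⁷ m.
Vis-viva rearranged: 1/a = 2/r − v²/μ = 5.719×10⁻⁸ − 2.269×10⁻⁸ = 3.450×10⁻⁸ m⁻¹.
a = 2.898×10⁷ m = 28982 km.

a ≈ 28980 km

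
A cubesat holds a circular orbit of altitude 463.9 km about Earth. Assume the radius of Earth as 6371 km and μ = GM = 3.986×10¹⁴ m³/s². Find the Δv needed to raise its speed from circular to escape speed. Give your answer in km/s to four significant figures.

Δv ≈ 3.163 km/s

r = 6371 + 463.9 = 6834.9 km = 6.8349×10⁶ m.
Circular speed v_c = √(μ/r) = 7637 m/s.
Escape speed v_esc = √(2μ/r) = √2 × v_c = 10800 m/s.
Δv = v_esc − v_c = 3163 m/s = 3.163 km/s.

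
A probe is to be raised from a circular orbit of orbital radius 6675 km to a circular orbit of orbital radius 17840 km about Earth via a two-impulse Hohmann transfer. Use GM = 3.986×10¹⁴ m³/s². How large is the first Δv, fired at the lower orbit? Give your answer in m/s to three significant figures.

r₁ = 6675 km = 6.675×10⁶ m.
r₂ = 17840 km = 1.784×10⁷ m.
Transfer ellipse a_t = (r₁ + r₂)/2 = 1.226×10⁷ m.
At r₁: circular v_c1 = √(μ/r₁) = 7728 m/s; transfer-perigee v_p = √[μ(2/r₁ − 1/a_t)] = 9323 m/s.
Δv₁ = v_p − v_c1 = 1595 m/s.

Δv ≈ 1600 m/s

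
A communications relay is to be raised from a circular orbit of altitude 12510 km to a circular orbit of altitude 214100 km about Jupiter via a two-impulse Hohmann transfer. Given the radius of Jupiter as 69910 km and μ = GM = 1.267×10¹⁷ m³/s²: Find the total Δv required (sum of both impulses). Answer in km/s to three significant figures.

r₁ = 69910 + 12510 = 82420 km = 8.2420×10⁷ m.
r₂ = 69910 + 214100 = 284010 km = 2.8401×10⁸ m.
Transfer ellipse a_t = (r₁ + r₂)/2 = 1.832×10⁸ m.
At r₁: circular v_c1 = √(μ/r₁) = 39210 m/s; transfer-perijove v_p = √[μ(2/r₁ − 1/a_t)] = 48820 m/s.
Δv₁ = v_p − v_c1 = 9608 m/s.
At r₂: circular v_c2 = √(μ/r₂) = 21120 m/s; transfer-apojove v_a = √[μ(2/r₂ − 1/a_t)] = 14170 m/s.
Δv₂ = v_c2 − v_a = 6955 m/s.
Total Δv = Δv₁ + Δv₂ = 16560 m/s = 16.56 km/s.

Δv_total ≈ 16.6 km/s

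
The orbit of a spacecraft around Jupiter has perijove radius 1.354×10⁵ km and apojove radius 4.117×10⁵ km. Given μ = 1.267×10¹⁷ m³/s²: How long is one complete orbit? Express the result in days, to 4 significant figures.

Semi-major axis a = (r_p + r_a)/2 = (1.3540×10⁵ + 4.1170×10⁵)/2 = 2.7355×10⁵ km = 2.736×10⁸ m.
By Kepler's third law T = 2π√(a³/μ) = 2π × 1.271×10⁴ = 7.986×10⁴ s.
= 0.9243 days.

T ≈ 0.9243 days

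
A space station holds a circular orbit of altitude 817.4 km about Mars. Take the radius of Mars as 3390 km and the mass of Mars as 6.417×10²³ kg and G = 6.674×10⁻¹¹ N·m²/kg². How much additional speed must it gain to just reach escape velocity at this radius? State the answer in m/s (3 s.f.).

Δv ≈ 1320 m/s

μ = GM = 6.674×10⁻¹¹ × 6.417×10²³ = 4.283×10¹³ m³/s².
r = 3390 + 817.4 = 4207.4 km = 4.2074×10⁶ m.
Circular speed v_c = √(μ/r) = 3190 m/s.
Escape speed v_esc = √(2μ/r) = √2 × v_c = 4512 m/s.
Δv = v_esc − v_c = 1322 m/s.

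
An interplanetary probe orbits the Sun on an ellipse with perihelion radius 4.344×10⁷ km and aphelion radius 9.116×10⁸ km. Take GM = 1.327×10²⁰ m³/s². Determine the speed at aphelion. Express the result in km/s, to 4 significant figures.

v ≈ 3.639 km/s

Semi-major axis a = (r_p + r_a)/2 = 4.7752×10⁸ km = 4.775×10¹¹ m.
Vis-viva: v² = μ(2/r − 1/a) = 1.327×10²⁰ × (2.194×10⁻¹² − 2.094×10⁻¹²) = 1.324×10⁷ m²/s².
v = 3639 m/s = 3.639 km/s.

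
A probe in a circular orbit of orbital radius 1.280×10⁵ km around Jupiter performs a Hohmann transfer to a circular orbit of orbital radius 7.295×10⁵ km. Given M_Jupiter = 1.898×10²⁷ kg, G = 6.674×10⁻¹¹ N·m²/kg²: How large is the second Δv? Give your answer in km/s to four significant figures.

Δv ≈ 5.977 km/s

μ = GM = 6.674×10⁻¹¹ × 1.898×10²⁷ = 1.267×10¹⁷ m³/s².
r₁ = 1.280×10⁵ km = 1.280×10⁸ m.
r₂ = 7.295×10⁵ km = 7.295×10⁸ m.
Transfer ellipse a_t = (r₁ + r₂)/2 = 4.288×10⁸ m.
At r₁: circular v_c1 = √(μ/r₁) = 31460 m/s; transfer-perijove v_p = √[μ(2/r₁ − 1/a_t)] = 41030 m/s.
At r₂: circular v_c2 = √(μ/r₂) = 13180 m/s; transfer-apojove v_a = √[μ(2/r₂ − 1/a_t)] = 7200 m/s.
Δv₂ = v_c2 − v_a = 5977 m/s.
= 5.977 km/s.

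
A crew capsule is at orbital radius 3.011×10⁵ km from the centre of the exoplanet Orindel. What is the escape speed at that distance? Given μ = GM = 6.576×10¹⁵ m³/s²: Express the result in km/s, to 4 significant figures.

v_esc ≈ 6.609 km/s

r = 3.011×10⁵ km = 3.011×10⁸ m.
Escape speed v_esc = √(2μ/r) = √(2 × 6.576×10¹⁵ / 3.011×10⁸) = √(4.368×10⁷) = 6609 m/s.
= 6.609 km/s.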